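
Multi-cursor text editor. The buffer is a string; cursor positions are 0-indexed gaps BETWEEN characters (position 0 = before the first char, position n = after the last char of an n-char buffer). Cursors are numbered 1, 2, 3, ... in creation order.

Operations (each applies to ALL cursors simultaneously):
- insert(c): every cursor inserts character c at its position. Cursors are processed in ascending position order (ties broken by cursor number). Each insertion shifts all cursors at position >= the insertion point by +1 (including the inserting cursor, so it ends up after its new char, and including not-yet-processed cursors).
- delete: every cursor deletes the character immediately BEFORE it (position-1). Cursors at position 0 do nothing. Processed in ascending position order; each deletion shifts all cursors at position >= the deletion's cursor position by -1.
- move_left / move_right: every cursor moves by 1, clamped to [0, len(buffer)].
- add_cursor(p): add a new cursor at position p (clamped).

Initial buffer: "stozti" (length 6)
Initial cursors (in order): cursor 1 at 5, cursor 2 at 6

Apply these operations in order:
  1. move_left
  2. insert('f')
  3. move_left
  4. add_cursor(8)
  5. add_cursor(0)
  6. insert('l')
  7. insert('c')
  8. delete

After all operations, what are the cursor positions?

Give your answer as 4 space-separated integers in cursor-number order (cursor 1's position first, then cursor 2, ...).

After op 1 (move_left): buffer="stozti" (len 6), cursors c1@4 c2@5, authorship ......
After op 2 (insert('f')): buffer="stozftfi" (len 8), cursors c1@5 c2@7, authorship ....1.2.
After op 3 (move_left): buffer="stozftfi" (len 8), cursors c1@4 c2@6, authorship ....1.2.
After op 4 (add_cursor(8)): buffer="stozftfi" (len 8), cursors c1@4 c2@6 c3@8, authorship ....1.2.
After op 5 (add_cursor(0)): buffer="stozftfi" (len 8), cursors c4@0 c1@4 c2@6 c3@8, authorship ....1.2.
After op 6 (insert('l')): buffer="lstozlftlfil" (len 12), cursors c4@1 c1@6 c2@9 c3@12, authorship 4....11.22.3
After op 7 (insert('c')): buffer="lcstozlcftlcfilc" (len 16), cursors c4@2 c1@8 c2@12 c3@16, authorship 44....111.222.33
After op 8 (delete): buffer="lstozlftlfil" (len 12), cursors c4@1 c1@6 c2@9 c3@12, authorship 4....11.22.3

Answer: 6 9 12 1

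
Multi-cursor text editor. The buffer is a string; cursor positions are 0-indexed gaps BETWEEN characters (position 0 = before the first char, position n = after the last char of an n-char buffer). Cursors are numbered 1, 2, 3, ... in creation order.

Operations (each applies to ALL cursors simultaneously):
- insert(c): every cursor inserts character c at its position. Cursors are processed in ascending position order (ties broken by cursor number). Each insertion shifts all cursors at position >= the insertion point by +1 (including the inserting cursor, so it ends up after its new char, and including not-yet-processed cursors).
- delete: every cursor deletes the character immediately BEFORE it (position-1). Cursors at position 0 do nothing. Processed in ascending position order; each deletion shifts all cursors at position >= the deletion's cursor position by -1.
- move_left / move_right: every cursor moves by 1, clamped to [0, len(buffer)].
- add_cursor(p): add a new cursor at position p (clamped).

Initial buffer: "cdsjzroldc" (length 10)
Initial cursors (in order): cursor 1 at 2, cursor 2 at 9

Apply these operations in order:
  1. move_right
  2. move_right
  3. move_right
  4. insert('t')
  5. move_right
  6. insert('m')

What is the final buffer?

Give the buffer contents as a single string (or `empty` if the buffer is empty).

Answer: cdsjztrmoldctm

Derivation:
After op 1 (move_right): buffer="cdsjzroldc" (len 10), cursors c1@3 c2@10, authorship ..........
After op 2 (move_right): buffer="cdsjzroldc" (len 10), cursors c1@4 c2@10, authorship ..........
After op 3 (move_right): buffer="cdsjzroldc" (len 10), cursors c1@5 c2@10, authorship ..........
After op 4 (insert('t')): buffer="cdsjztroldct" (len 12), cursors c1@6 c2@12, authorship .....1.....2
After op 5 (move_right): buffer="cdsjztroldct" (len 12), cursors c1@7 c2@12, authorship .....1.....2
After op 6 (insert('m')): buffer="cdsjztrmoldctm" (len 14), cursors c1@8 c2@14, authorship .....1.1....22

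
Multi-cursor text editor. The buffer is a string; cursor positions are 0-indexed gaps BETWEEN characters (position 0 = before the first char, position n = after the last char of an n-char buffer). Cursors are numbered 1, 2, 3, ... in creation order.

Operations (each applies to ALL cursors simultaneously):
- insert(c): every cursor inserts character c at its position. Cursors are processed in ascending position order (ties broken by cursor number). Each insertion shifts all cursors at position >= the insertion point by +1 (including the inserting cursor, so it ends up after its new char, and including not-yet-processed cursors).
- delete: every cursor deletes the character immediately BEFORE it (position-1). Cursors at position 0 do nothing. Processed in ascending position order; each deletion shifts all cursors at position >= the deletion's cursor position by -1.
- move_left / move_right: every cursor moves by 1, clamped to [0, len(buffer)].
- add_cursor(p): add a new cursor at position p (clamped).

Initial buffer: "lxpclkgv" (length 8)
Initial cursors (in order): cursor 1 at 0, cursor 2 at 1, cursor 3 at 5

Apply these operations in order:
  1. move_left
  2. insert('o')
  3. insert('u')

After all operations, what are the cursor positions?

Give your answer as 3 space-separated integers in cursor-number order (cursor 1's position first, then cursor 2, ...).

After op 1 (move_left): buffer="lxpclkgv" (len 8), cursors c1@0 c2@0 c3@4, authorship ........
After op 2 (insert('o')): buffer="oolxpcolkgv" (len 11), cursors c1@2 c2@2 c3@7, authorship 12....3....
After op 3 (insert('u')): buffer="oouulxpcoulkgv" (len 14), cursors c1@4 c2@4 c3@10, authorship 1212....33....

Answer: 4 4 10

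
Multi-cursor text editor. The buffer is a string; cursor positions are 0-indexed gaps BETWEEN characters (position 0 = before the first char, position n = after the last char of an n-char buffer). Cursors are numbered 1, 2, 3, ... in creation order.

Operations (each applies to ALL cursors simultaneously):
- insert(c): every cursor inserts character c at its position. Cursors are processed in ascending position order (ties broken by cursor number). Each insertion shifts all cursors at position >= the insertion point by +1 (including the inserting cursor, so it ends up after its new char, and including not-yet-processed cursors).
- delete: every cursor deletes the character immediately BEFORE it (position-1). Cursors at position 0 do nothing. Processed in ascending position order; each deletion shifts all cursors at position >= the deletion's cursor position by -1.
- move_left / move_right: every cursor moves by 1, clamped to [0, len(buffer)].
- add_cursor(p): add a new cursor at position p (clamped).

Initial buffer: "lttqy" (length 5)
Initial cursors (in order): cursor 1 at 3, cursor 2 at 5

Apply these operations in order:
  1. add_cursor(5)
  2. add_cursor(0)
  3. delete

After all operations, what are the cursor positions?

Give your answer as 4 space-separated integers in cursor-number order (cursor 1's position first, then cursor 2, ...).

Answer: 2 2 2 0

Derivation:
After op 1 (add_cursor(5)): buffer="lttqy" (len 5), cursors c1@3 c2@5 c3@5, authorship .....
After op 2 (add_cursor(0)): buffer="lttqy" (len 5), cursors c4@0 c1@3 c2@5 c3@5, authorship .....
After op 3 (delete): buffer="lt" (len 2), cursors c4@0 c1@2 c2@2 c3@2, authorship ..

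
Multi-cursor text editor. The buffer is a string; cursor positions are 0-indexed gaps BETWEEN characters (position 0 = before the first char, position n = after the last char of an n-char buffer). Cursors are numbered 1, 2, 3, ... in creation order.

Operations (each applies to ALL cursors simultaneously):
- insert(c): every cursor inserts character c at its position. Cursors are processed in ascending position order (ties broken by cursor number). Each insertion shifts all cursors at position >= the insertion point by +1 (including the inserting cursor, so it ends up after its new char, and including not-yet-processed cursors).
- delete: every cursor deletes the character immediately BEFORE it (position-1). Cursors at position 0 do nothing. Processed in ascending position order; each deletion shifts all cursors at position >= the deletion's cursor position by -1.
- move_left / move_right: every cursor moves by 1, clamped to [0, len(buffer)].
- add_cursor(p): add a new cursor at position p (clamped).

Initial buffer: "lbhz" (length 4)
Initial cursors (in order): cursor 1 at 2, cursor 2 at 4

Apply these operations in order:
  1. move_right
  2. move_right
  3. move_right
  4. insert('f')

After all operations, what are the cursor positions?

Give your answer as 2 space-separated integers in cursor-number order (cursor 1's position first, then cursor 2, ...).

After op 1 (move_right): buffer="lbhz" (len 4), cursors c1@3 c2@4, authorship ....
After op 2 (move_right): buffer="lbhz" (len 4), cursors c1@4 c2@4, authorship ....
After op 3 (move_right): buffer="lbhz" (len 4), cursors c1@4 c2@4, authorship ....
After op 4 (insert('f')): buffer="lbhzff" (len 6), cursors c1@6 c2@6, authorship ....12

Answer: 6 6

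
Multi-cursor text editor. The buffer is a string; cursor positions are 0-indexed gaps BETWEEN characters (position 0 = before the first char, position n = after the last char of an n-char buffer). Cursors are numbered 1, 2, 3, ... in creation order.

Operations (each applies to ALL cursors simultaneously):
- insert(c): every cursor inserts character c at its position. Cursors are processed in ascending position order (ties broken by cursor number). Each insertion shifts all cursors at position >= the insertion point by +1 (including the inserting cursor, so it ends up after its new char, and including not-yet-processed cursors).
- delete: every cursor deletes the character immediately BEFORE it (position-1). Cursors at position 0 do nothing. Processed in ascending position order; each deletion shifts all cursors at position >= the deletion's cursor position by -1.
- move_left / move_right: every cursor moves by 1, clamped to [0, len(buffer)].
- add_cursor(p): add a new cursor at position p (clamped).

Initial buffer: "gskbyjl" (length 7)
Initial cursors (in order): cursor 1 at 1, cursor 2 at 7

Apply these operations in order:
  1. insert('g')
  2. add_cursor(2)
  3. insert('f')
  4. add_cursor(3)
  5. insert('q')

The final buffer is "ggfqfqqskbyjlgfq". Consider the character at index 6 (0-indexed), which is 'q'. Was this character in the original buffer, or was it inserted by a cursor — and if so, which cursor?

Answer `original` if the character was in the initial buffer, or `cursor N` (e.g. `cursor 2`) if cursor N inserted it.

After op 1 (insert('g')): buffer="ggskbyjlg" (len 9), cursors c1@2 c2@9, authorship .1......2
After op 2 (add_cursor(2)): buffer="ggskbyjlg" (len 9), cursors c1@2 c3@2 c2@9, authorship .1......2
After op 3 (insert('f')): buffer="ggffskbyjlgf" (len 12), cursors c1@4 c3@4 c2@12, authorship .113......22
After op 4 (add_cursor(3)): buffer="ggffskbyjlgf" (len 12), cursors c4@3 c1@4 c3@4 c2@12, authorship .113......22
After op 5 (insert('q')): buffer="ggfqfqqskbyjlgfq" (len 16), cursors c4@4 c1@7 c3@7 c2@16, authorship .114313......222
Authorship (.=original, N=cursor N): . 1 1 4 3 1 3 . . . . . . 2 2 2
Index 6: author = 3

Answer: cursor 3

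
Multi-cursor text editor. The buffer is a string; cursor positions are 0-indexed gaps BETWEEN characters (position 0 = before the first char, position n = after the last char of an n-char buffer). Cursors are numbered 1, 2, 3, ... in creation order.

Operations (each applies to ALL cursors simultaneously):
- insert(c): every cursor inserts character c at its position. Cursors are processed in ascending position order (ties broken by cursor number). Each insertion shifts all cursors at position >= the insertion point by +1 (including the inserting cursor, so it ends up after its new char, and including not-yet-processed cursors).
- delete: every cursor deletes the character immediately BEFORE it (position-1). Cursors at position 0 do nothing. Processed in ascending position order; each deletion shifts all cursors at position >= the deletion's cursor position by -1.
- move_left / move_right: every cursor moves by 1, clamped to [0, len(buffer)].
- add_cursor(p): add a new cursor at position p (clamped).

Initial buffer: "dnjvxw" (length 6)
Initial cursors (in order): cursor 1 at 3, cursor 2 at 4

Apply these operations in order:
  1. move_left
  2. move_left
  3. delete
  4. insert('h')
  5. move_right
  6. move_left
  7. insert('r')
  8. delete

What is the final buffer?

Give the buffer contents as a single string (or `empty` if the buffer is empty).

After op 1 (move_left): buffer="dnjvxw" (len 6), cursors c1@2 c2@3, authorship ......
After op 2 (move_left): buffer="dnjvxw" (len 6), cursors c1@1 c2@2, authorship ......
After op 3 (delete): buffer="jvxw" (len 4), cursors c1@0 c2@0, authorship ....
After op 4 (insert('h')): buffer="hhjvxw" (len 6), cursors c1@2 c2@2, authorship 12....
After op 5 (move_right): buffer="hhjvxw" (len 6), cursors c1@3 c2@3, authorship 12....
After op 6 (move_left): buffer="hhjvxw" (len 6), cursors c1@2 c2@2, authorship 12....
After op 7 (insert('r')): buffer="hhrrjvxw" (len 8), cursors c1@4 c2@4, authorship 1212....
After op 8 (delete): buffer="hhjvxw" (len 6), cursors c1@2 c2@2, authorship 12....

Answer: hhjvxw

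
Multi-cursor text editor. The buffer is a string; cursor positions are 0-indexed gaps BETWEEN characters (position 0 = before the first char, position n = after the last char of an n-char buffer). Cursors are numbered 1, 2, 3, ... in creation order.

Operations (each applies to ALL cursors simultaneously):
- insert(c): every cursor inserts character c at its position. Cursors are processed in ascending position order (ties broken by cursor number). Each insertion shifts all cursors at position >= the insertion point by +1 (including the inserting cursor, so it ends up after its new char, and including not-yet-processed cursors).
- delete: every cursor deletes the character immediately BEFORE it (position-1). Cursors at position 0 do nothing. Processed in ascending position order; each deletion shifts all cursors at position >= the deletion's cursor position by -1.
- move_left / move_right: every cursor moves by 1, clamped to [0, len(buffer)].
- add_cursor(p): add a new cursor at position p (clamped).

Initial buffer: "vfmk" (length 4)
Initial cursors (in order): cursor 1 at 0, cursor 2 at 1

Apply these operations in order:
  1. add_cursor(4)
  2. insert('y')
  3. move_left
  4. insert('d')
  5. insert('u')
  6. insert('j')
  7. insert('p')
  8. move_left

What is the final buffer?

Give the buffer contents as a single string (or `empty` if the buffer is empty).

Answer: dujpyvdujpyfmkdujpy

Derivation:
After op 1 (add_cursor(4)): buffer="vfmk" (len 4), cursors c1@0 c2@1 c3@4, authorship ....
After op 2 (insert('y')): buffer="yvyfmky" (len 7), cursors c1@1 c2@3 c3@7, authorship 1.2...3
After op 3 (move_left): buffer="yvyfmky" (len 7), cursors c1@0 c2@2 c3@6, authorship 1.2...3
After op 4 (insert('d')): buffer="dyvdyfmkdy" (len 10), cursors c1@1 c2@4 c3@9, authorship 11.22...33
After op 5 (insert('u')): buffer="duyvduyfmkduy" (len 13), cursors c1@2 c2@6 c3@12, authorship 111.222...333
After op 6 (insert('j')): buffer="dujyvdujyfmkdujy" (len 16), cursors c1@3 c2@8 c3@15, authorship 1111.2222...3333
After op 7 (insert('p')): buffer="dujpyvdujpyfmkdujpy" (len 19), cursors c1@4 c2@10 c3@18, authorship 11111.22222...33333
After op 8 (move_left): buffer="dujpyvdujpyfmkdujpy" (len 19), cursors c1@3 c2@9 c3@17, authorship 11111.22222...33333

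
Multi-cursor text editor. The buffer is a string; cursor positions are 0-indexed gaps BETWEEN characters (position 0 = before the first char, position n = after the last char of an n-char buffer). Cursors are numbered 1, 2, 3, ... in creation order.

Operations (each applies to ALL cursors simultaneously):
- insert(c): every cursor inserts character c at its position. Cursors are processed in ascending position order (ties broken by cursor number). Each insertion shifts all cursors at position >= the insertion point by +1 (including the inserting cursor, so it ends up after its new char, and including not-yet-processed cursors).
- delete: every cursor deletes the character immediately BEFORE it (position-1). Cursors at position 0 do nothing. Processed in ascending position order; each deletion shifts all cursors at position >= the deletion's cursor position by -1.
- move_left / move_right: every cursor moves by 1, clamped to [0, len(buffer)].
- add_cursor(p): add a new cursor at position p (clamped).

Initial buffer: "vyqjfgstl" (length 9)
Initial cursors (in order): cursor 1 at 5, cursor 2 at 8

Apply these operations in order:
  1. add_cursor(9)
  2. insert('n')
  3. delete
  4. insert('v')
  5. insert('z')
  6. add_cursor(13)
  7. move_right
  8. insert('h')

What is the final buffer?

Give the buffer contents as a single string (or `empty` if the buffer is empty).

After op 1 (add_cursor(9)): buffer="vyqjfgstl" (len 9), cursors c1@5 c2@8 c3@9, authorship .........
After op 2 (insert('n')): buffer="vyqjfngstnln" (len 12), cursors c1@6 c2@10 c3@12, authorship .....1...2.3
After op 3 (delete): buffer="vyqjfgstl" (len 9), cursors c1@5 c2@8 c3@9, authorship .........
After op 4 (insert('v')): buffer="vyqjfvgstvlv" (len 12), cursors c1@6 c2@10 c3@12, authorship .....1...2.3
After op 5 (insert('z')): buffer="vyqjfvzgstvzlvz" (len 15), cursors c1@7 c2@12 c3@15, authorship .....11...22.33
After op 6 (add_cursor(13)): buffer="vyqjfvzgstvzlvz" (len 15), cursors c1@7 c2@12 c4@13 c3@15, authorship .....11...22.33
After op 7 (move_right): buffer="vyqjfvzgstvzlvz" (len 15), cursors c1@8 c2@13 c4@14 c3@15, authorship .....11...22.33
After op 8 (insert('h')): buffer="vyqjfvzghstvzlhvhzh" (len 19), cursors c1@9 c2@15 c4@17 c3@19, authorship .....11.1..22.23433

Answer: vyqjfvzghstvzlhvhzh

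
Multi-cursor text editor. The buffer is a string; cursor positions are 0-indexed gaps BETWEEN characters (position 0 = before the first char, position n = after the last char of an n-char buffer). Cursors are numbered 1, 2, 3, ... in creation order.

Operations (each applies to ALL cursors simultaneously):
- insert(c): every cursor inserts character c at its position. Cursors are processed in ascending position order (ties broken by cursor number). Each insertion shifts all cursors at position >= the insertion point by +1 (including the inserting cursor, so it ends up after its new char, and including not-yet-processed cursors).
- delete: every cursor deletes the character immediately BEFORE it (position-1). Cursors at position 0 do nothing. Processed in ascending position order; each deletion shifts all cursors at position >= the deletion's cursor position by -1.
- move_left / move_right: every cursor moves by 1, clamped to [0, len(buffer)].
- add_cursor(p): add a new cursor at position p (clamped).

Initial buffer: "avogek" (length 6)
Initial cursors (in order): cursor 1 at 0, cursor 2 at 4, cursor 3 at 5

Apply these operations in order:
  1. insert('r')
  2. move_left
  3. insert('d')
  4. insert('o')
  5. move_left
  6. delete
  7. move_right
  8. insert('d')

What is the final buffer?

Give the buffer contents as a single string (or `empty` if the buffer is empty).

After op 1 (insert('r')): buffer="ravogrerk" (len 9), cursors c1@1 c2@6 c3@8, authorship 1....2.3.
After op 2 (move_left): buffer="ravogrerk" (len 9), cursors c1@0 c2@5 c3@7, authorship 1....2.3.
After op 3 (insert('d')): buffer="dravogdredrk" (len 12), cursors c1@1 c2@7 c3@10, authorship 11....22.33.
After op 4 (insert('o')): buffer="doravogdoredork" (len 15), cursors c1@2 c2@9 c3@13, authorship 111....222.333.
After op 5 (move_left): buffer="doravogdoredork" (len 15), cursors c1@1 c2@8 c3@12, authorship 111....222.333.
After op 6 (delete): buffer="oravogoreork" (len 12), cursors c1@0 c2@6 c3@9, authorship 11....22.33.
After op 7 (move_right): buffer="oravogoreork" (len 12), cursors c1@1 c2@7 c3@10, authorship 11....22.33.
After op 8 (insert('d')): buffer="odravogodreodrk" (len 15), cursors c1@2 c2@9 c3@13, authorship 111....222.333.

Answer: odravogodreodrk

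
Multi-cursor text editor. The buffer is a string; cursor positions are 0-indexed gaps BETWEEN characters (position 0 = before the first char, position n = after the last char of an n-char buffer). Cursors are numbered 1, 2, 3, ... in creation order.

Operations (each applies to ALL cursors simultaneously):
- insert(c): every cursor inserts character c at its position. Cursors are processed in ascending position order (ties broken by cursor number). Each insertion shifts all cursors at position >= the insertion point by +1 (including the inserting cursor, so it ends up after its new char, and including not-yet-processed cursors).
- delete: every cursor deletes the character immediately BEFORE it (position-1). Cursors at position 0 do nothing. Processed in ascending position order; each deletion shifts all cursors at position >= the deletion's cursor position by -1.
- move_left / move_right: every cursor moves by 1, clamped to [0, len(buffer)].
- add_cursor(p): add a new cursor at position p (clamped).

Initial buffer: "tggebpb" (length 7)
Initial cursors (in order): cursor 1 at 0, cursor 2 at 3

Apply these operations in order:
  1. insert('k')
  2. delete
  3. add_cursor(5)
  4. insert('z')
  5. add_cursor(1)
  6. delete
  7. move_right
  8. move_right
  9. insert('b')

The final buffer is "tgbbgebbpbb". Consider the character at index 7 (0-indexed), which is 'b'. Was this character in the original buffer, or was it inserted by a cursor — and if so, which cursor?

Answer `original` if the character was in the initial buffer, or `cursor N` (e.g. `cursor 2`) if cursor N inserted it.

After op 1 (insert('k')): buffer="ktggkebpb" (len 9), cursors c1@1 c2@5, authorship 1...2....
After op 2 (delete): buffer="tggebpb" (len 7), cursors c1@0 c2@3, authorship .......
After op 3 (add_cursor(5)): buffer="tggebpb" (len 7), cursors c1@0 c2@3 c3@5, authorship .......
After op 4 (insert('z')): buffer="ztggzebzpb" (len 10), cursors c1@1 c2@5 c3@8, authorship 1...2..3..
After op 5 (add_cursor(1)): buffer="ztggzebzpb" (len 10), cursors c1@1 c4@1 c2@5 c3@8, authorship 1...2..3..
After op 6 (delete): buffer="tggebpb" (len 7), cursors c1@0 c4@0 c2@3 c3@5, authorship .......
After op 7 (move_right): buffer="tggebpb" (len 7), cursors c1@1 c4@1 c2@4 c3@6, authorship .......
After op 8 (move_right): buffer="tggebpb" (len 7), cursors c1@2 c4@2 c2@5 c3@7, authorship .......
After op 9 (insert('b')): buffer="tgbbgebbpbb" (len 11), cursors c1@4 c4@4 c2@8 c3@11, authorship ..14...2..3
Authorship (.=original, N=cursor N): . . 1 4 . . . 2 . . 3
Index 7: author = 2

Answer: cursor 2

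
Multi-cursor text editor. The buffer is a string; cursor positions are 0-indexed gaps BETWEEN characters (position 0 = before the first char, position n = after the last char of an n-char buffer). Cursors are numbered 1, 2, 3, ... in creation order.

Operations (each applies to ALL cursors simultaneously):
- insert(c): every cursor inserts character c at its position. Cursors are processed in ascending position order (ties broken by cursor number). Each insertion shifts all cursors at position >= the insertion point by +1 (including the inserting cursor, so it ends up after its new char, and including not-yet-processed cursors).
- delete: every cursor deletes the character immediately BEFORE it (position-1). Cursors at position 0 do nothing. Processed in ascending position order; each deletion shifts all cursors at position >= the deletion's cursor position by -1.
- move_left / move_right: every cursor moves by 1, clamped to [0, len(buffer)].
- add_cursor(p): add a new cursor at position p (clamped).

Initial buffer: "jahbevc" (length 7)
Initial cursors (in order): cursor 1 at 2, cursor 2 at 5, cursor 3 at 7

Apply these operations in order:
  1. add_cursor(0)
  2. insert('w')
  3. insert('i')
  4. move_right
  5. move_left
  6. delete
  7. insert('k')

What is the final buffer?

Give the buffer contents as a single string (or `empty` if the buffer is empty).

Answer: wkjawkhbewkvcki

Derivation:
After op 1 (add_cursor(0)): buffer="jahbevc" (len 7), cursors c4@0 c1@2 c2@5 c3@7, authorship .......
After op 2 (insert('w')): buffer="wjawhbewvcw" (len 11), cursors c4@1 c1@4 c2@8 c3@11, authorship 4..1...2..3
After op 3 (insert('i')): buffer="wijawihbewivcwi" (len 15), cursors c4@2 c1@6 c2@11 c3@15, authorship 44..11...22..33
After op 4 (move_right): buffer="wijawihbewivcwi" (len 15), cursors c4@3 c1@7 c2@12 c3@15, authorship 44..11...22..33
After op 5 (move_left): buffer="wijawihbewivcwi" (len 15), cursors c4@2 c1@6 c2@11 c3@14, authorship 44..11...22..33
After op 6 (delete): buffer="wjawhbewvci" (len 11), cursors c4@1 c1@4 c2@8 c3@10, authorship 4..1...2..3
After op 7 (insert('k')): buffer="wkjawkhbewkvcki" (len 15), cursors c4@2 c1@6 c2@11 c3@14, authorship 44..11...22..33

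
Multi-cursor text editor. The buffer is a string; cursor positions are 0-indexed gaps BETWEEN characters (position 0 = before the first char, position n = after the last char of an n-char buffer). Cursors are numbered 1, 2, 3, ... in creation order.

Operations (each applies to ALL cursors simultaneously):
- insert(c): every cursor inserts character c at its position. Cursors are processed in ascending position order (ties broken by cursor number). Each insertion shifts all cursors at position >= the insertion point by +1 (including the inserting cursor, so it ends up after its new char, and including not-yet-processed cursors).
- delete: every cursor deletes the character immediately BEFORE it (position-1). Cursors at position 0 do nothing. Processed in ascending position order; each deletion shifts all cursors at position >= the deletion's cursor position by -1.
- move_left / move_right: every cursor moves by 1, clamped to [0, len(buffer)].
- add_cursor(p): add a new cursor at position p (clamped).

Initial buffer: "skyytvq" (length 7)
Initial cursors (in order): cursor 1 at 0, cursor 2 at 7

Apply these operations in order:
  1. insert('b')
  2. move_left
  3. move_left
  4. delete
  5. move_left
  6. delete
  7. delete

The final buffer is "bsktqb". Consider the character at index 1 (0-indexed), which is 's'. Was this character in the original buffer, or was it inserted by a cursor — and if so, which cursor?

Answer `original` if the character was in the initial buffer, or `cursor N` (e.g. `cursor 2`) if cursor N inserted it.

Answer: original

Derivation:
After op 1 (insert('b')): buffer="bskyytvqb" (len 9), cursors c1@1 c2@9, authorship 1.......2
After op 2 (move_left): buffer="bskyytvqb" (len 9), cursors c1@0 c2@8, authorship 1.......2
After op 3 (move_left): buffer="bskyytvqb" (len 9), cursors c1@0 c2@7, authorship 1.......2
After op 4 (delete): buffer="bskyytqb" (len 8), cursors c1@0 c2@6, authorship 1......2
After op 5 (move_left): buffer="bskyytqb" (len 8), cursors c1@0 c2@5, authorship 1......2
After op 6 (delete): buffer="bskytqb" (len 7), cursors c1@0 c2@4, authorship 1.....2
After op 7 (delete): buffer="bsktqb" (len 6), cursors c1@0 c2@3, authorship 1....2
Authorship (.=original, N=cursor N): 1 . . . . 2
Index 1: author = original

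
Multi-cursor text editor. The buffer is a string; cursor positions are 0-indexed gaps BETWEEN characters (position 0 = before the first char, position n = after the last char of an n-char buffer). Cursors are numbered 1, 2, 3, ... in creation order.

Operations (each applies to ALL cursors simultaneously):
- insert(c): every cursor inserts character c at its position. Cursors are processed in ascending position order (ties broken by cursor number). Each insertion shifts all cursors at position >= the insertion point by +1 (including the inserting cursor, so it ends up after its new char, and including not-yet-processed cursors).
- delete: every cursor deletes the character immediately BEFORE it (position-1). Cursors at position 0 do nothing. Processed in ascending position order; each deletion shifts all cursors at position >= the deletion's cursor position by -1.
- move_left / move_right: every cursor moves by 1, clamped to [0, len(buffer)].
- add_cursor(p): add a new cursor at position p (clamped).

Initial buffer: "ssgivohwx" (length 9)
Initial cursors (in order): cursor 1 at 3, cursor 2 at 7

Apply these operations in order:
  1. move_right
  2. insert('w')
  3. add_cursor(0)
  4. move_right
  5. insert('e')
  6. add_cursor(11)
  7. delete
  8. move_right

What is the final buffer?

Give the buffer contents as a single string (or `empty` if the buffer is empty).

After op 1 (move_right): buffer="ssgivohwx" (len 9), cursors c1@4 c2@8, authorship .........
After op 2 (insert('w')): buffer="ssgiwvohwwx" (len 11), cursors c1@5 c2@10, authorship ....1....2.
After op 3 (add_cursor(0)): buffer="ssgiwvohwwx" (len 11), cursors c3@0 c1@5 c2@10, authorship ....1....2.
After op 4 (move_right): buffer="ssgiwvohwwx" (len 11), cursors c3@1 c1@6 c2@11, authorship ....1....2.
After op 5 (insert('e')): buffer="sesgiwveohwwxe" (len 14), cursors c3@2 c1@8 c2@14, authorship .3...1.1...2.2
After op 6 (add_cursor(11)): buffer="sesgiwveohwwxe" (len 14), cursors c3@2 c1@8 c4@11 c2@14, authorship .3...1.1...2.2
After op 7 (delete): buffer="ssgiwvohwx" (len 10), cursors c3@1 c1@6 c4@8 c2@10, authorship ....1...2.
After op 8 (move_right): buffer="ssgiwvohwx" (len 10), cursors c3@2 c1@7 c4@9 c2@10, authorship ....1...2.

Answer: ssgiwvohwx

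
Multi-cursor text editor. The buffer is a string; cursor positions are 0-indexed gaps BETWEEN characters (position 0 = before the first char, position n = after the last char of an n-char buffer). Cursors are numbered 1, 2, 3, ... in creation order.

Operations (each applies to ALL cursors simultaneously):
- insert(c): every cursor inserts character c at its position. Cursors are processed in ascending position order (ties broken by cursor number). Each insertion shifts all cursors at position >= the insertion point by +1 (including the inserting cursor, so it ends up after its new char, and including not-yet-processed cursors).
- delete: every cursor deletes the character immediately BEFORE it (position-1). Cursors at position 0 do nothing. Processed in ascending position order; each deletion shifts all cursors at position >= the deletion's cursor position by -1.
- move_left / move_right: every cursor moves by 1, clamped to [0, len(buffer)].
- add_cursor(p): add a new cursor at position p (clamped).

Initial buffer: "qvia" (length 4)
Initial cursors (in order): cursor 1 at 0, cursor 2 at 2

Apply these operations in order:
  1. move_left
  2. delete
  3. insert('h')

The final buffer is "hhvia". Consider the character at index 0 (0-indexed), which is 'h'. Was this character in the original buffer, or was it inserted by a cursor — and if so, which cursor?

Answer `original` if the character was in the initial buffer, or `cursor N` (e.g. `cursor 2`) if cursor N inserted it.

After op 1 (move_left): buffer="qvia" (len 4), cursors c1@0 c2@1, authorship ....
After op 2 (delete): buffer="via" (len 3), cursors c1@0 c2@0, authorship ...
After op 3 (insert('h')): buffer="hhvia" (len 5), cursors c1@2 c2@2, authorship 12...
Authorship (.=original, N=cursor N): 1 2 . . .
Index 0: author = 1

Answer: cursor 1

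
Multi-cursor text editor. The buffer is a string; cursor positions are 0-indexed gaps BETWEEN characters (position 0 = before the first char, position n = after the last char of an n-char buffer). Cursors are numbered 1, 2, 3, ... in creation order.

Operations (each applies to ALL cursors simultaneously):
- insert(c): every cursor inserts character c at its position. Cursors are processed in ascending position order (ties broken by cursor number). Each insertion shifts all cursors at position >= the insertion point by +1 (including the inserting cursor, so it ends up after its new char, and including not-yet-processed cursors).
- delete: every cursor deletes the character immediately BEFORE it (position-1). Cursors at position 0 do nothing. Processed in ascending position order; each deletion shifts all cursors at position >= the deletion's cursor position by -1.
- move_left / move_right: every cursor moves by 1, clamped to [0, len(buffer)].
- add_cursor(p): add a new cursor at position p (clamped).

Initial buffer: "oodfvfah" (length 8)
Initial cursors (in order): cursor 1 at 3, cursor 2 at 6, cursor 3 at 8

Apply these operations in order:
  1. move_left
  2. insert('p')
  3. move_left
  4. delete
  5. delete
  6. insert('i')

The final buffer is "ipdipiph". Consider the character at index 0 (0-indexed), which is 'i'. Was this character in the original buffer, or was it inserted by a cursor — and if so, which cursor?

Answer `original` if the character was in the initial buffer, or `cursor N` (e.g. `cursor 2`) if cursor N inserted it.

After op 1 (move_left): buffer="oodfvfah" (len 8), cursors c1@2 c2@5 c3@7, authorship ........
After op 2 (insert('p')): buffer="oopdfvpfaph" (len 11), cursors c1@3 c2@7 c3@10, authorship ..1...2..3.
After op 3 (move_left): buffer="oopdfvpfaph" (len 11), cursors c1@2 c2@6 c3@9, authorship ..1...2..3.
After op 4 (delete): buffer="opdfpfph" (len 8), cursors c1@1 c2@4 c3@6, authorship .1..2.3.
After op 5 (delete): buffer="pdpph" (len 5), cursors c1@0 c2@2 c3@3, authorship 1.23.
After op 6 (insert('i')): buffer="ipdipiph" (len 8), cursors c1@1 c2@4 c3@6, authorship 11.2233.
Authorship (.=original, N=cursor N): 1 1 . 2 2 3 3 .
Index 0: author = 1

Answer: cursor 1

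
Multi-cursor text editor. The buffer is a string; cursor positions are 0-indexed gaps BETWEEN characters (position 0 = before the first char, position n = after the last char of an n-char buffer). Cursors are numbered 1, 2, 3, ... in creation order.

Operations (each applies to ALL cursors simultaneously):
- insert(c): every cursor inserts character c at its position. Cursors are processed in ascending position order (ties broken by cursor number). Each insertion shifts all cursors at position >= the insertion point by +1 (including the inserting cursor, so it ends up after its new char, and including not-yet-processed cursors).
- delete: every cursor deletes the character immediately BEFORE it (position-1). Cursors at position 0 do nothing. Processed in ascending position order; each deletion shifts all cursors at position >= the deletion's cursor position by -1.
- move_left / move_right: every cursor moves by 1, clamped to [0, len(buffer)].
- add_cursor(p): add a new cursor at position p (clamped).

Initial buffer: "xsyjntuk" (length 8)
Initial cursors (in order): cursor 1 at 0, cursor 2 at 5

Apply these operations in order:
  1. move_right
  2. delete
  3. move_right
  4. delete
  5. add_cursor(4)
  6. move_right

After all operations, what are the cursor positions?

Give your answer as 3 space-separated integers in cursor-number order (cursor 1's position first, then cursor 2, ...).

Answer: 1 4 4

Derivation:
After op 1 (move_right): buffer="xsyjntuk" (len 8), cursors c1@1 c2@6, authorship ........
After op 2 (delete): buffer="syjnuk" (len 6), cursors c1@0 c2@4, authorship ......
After op 3 (move_right): buffer="syjnuk" (len 6), cursors c1@1 c2@5, authorship ......
After op 4 (delete): buffer="yjnk" (len 4), cursors c1@0 c2@3, authorship ....
After op 5 (add_cursor(4)): buffer="yjnk" (len 4), cursors c1@0 c2@3 c3@4, authorship ....
After op 6 (move_right): buffer="yjnk" (len 4), cursors c1@1 c2@4 c3@4, authorship ....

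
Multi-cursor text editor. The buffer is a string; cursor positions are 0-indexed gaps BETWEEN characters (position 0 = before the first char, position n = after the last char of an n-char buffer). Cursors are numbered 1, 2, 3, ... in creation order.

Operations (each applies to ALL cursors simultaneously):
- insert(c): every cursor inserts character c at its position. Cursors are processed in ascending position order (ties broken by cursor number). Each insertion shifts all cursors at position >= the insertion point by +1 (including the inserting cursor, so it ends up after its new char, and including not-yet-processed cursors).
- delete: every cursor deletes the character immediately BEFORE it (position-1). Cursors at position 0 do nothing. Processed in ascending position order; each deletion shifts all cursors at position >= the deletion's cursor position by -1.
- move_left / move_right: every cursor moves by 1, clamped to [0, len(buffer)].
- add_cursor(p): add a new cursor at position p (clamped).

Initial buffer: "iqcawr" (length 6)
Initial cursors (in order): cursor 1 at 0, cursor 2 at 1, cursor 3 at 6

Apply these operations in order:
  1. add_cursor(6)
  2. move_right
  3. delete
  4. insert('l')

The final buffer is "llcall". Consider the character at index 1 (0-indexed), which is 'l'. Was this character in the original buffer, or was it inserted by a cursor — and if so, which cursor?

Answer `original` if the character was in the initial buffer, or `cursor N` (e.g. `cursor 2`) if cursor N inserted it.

Answer: cursor 2

Derivation:
After op 1 (add_cursor(6)): buffer="iqcawr" (len 6), cursors c1@0 c2@1 c3@6 c4@6, authorship ......
After op 2 (move_right): buffer="iqcawr" (len 6), cursors c1@1 c2@2 c3@6 c4@6, authorship ......
After op 3 (delete): buffer="ca" (len 2), cursors c1@0 c2@0 c3@2 c4@2, authorship ..
After op 4 (insert('l')): buffer="llcall" (len 6), cursors c1@2 c2@2 c3@6 c4@6, authorship 12..34
Authorship (.=original, N=cursor N): 1 2 . . 3 4
Index 1: author = 2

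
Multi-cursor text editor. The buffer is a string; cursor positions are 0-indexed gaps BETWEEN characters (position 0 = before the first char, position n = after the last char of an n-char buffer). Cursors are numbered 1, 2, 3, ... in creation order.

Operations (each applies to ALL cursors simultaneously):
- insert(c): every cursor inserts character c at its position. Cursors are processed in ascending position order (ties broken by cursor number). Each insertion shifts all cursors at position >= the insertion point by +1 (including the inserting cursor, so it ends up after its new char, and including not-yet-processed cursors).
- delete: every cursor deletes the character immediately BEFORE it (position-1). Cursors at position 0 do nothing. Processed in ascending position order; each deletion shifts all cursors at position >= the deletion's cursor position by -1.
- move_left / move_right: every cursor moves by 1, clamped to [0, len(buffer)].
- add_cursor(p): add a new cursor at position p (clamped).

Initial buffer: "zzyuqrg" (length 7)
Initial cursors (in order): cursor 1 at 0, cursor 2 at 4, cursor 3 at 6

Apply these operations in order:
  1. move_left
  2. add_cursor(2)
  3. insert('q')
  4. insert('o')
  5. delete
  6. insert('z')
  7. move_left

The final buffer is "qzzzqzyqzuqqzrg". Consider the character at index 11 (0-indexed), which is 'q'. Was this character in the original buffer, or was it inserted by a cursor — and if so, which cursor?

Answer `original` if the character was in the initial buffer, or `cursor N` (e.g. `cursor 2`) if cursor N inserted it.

Answer: cursor 3

Derivation:
After op 1 (move_left): buffer="zzyuqrg" (len 7), cursors c1@0 c2@3 c3@5, authorship .......
After op 2 (add_cursor(2)): buffer="zzyuqrg" (len 7), cursors c1@0 c4@2 c2@3 c3@5, authorship .......
After op 3 (insert('q')): buffer="qzzqyquqqrg" (len 11), cursors c1@1 c4@4 c2@6 c3@9, authorship 1..4.2..3..
After op 4 (insert('o')): buffer="qozzqoyqouqqorg" (len 15), cursors c1@2 c4@6 c2@9 c3@13, authorship 11..44.22..33..
After op 5 (delete): buffer="qzzqyquqqrg" (len 11), cursors c1@1 c4@4 c2@6 c3@9, authorship 1..4.2..3..
After op 6 (insert('z')): buffer="qzzzqzyqzuqqzrg" (len 15), cursors c1@2 c4@6 c2@9 c3@13, authorship 11..44.22..33..
After op 7 (move_left): buffer="qzzzqzyqzuqqzrg" (len 15), cursors c1@1 c4@5 c2@8 c3@12, authorship 11..44.22..33..
Authorship (.=original, N=cursor N): 1 1 . . 4 4 . 2 2 . . 3 3 . .
Index 11: author = 3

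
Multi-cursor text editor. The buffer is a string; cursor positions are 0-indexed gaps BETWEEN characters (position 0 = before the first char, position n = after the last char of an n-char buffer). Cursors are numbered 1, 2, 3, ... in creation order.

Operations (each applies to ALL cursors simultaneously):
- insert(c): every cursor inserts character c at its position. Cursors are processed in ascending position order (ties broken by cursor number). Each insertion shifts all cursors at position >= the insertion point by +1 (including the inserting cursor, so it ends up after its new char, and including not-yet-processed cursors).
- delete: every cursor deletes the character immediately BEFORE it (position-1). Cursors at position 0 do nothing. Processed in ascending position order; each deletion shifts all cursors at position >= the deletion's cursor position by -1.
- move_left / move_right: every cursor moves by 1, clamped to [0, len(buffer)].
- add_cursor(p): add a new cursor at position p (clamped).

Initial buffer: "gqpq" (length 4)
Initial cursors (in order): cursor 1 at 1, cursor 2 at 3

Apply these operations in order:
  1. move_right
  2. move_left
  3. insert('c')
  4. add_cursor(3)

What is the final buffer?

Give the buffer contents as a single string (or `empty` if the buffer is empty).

Answer: gcqpcq

Derivation:
After op 1 (move_right): buffer="gqpq" (len 4), cursors c1@2 c2@4, authorship ....
After op 2 (move_left): buffer="gqpq" (len 4), cursors c1@1 c2@3, authorship ....
After op 3 (insert('c')): buffer="gcqpcq" (len 6), cursors c1@2 c2@5, authorship .1..2.
After op 4 (add_cursor(3)): buffer="gcqpcq" (len 6), cursors c1@2 c3@3 c2@5, authorship .1..2.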